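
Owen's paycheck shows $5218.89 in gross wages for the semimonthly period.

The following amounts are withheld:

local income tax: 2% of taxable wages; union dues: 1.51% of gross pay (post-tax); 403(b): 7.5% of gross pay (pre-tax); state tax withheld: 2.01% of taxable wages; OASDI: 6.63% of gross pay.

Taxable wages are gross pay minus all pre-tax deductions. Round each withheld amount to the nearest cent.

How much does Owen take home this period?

403(b): $5218.89 × 0.075 = $391.42
Taxable wages = $5218.89 − $391.42 = $4827.47
State tax withheld: $4827.47 × 0.0201 = $97.03
Local income tax: $4827.47 × 0.02 = $96.55
OASDI: $5218.89 × 0.0663 = $346.01
Union dues: $5218.89 × 0.0151 = $78.81
Total deductions = $391.42 + $97.03 + $96.55 + $346.01 + $78.81 = $1009.82
Net pay = $5218.89 − $1009.82 = $4209.07

$4209.07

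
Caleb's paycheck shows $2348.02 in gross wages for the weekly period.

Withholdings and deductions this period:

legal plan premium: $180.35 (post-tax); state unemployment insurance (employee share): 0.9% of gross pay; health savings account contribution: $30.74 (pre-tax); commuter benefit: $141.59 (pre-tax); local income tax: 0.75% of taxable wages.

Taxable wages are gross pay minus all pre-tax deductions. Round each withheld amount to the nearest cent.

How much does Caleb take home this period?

Commuter benefit: $141.59
Health savings account contribution: $30.74
Pre-tax total = $141.59 + $30.74 = $172.33
Taxable wages = $2348.02 − $172.33 = $2175.69
Local income tax: $2175.69 × 0.0075 = $16.32
State unemployment insurance (employee share): $2348.02 × 0.009 = $21.13
Legal plan premium: $180.35
Total deductions = $141.59 + $30.74 + $16.32 + $21.13 + $180.35 = $390.13
Net pay = $2348.02 − $390.13 = $1957.89

$1957.89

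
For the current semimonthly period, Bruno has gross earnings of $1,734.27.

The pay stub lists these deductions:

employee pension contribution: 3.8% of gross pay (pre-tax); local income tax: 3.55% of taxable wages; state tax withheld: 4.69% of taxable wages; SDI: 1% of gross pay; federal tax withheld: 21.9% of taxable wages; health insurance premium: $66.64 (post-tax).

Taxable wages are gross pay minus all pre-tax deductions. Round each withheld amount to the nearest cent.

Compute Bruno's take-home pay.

Employee pension contribution: $1,734.27 × 0.038 = $65.90
Taxable wages = $1,734.27 − $65.90 = $1,668.37
Federal tax withheld: $1,668.37 × 0.219 = $365.37
State tax withheld: $1,668.37 × 0.0469 = $78.25
Local income tax: $1,668.37 × 0.0355 = $59.23
SDI: $1,734.27 × 0.01 = $17.34
Health insurance premium: $66.64
Total deductions = $65.90 + $365.37 + $78.25 + $59.23 + $17.34 + $66.64 = $652.73
Net pay = $1,734.27 − $652.73 = $1,081.54

$1,081.54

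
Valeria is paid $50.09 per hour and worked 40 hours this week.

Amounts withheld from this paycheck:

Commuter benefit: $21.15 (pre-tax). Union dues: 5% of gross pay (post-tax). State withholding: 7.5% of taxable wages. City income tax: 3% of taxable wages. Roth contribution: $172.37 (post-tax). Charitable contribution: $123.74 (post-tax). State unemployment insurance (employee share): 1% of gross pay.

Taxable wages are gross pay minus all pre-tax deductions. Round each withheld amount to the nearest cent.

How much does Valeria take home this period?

$1,357.97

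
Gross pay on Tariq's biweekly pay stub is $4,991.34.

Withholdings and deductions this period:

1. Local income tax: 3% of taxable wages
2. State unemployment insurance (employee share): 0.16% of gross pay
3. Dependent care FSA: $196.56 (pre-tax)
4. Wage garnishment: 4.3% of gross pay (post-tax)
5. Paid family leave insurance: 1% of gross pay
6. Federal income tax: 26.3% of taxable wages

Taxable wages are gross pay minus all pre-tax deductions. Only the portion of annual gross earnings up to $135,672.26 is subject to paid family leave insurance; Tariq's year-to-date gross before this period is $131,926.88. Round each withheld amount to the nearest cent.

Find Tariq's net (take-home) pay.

Dependent care FSA: $196.56
Taxable wages = $4,991.34 − $196.56 = $4,794.78
Local income tax: $4,794.78 × 0.03 = $143.84
Federal income tax: $4,794.78 × 0.263 = $1,261.03
Paid family leave insurance: only $135,672.26 − $131,926.88 = $3,745.38 of this check is subject → $3,745.38 × 0.01 = $37.45
State unemployment insurance (employee share): $4,991.34 × 0.0016 = $7.99
Wage garnishment: $4,991.34 × 0.043 = $214.63
Total deductions = $196.56 + $143.84 + $1,261.03 + $37.45 + $7.99 + $214.63 = $1,861.50
Net pay = $4,991.34 − $1,861.50 = $3,129.84

$3,129.84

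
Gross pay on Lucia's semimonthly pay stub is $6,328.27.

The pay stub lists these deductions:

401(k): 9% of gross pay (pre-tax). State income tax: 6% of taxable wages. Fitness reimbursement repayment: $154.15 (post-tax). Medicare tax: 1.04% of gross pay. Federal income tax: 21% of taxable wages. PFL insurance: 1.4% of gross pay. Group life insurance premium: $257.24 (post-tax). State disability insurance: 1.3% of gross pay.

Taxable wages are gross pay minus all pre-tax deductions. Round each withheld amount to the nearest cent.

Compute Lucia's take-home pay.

401(k): $6,328.27 × 0.09 = $569.54
Taxable wages = $6,328.27 − $569.54 = $5,758.73
Federal income tax: $5,758.73 × 0.21 = $1,209.33
State income tax: $5,758.73 × 0.06 = $345.52
State disability insurance: $6,328.27 × 0.013 = $82.27
Medicare tax: $6,328.27 × 0.0104 = $65.81
PFL insurance: $6,328.27 × 0.014 = $88.60
Fitness reimbursement repayment: $154.15
Group life insurance premium: $257.24
Total deductions = $569.54 + $1,209.33 + $345.52 + $82.27 + $65.81 + $88.60 + $154.15 + $257.24 = $2,772.46
Net pay = $6,328.27 − $2,772.46 = $3,555.81

$3,555.81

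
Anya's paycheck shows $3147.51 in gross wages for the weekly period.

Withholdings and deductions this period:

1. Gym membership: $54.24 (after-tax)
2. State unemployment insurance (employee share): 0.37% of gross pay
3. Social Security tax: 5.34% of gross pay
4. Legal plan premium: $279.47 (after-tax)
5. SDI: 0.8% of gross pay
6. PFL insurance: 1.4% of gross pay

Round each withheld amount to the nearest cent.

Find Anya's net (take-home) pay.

$2564.82

SDI: $3147.51 × 0.008 = $25.18
Social Security tax: $3147.51 × 0.0534 = $168.08
State unemployment insurance (employee share): $3147.51 × 0.0037 = $11.65
PFL insurance: $3147.51 × 0.014 = $44.07
Legal plan premium: $279.47
Gym membership: $54.24
Total deductions = $25.18 + $168.08 + $11.65 + $44.07 + $279.47 + $54.24 = $582.69
Net pay = $3147.51 − $582.69 = $2564.82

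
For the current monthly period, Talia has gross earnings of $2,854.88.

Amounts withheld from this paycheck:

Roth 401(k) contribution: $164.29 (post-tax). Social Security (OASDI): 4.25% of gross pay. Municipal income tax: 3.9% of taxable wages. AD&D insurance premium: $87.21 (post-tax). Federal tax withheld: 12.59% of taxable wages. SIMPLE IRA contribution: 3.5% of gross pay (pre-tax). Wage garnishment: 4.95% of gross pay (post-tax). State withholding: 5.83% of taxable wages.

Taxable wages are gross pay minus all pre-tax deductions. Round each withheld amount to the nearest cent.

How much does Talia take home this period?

SIMPLE IRA contribution: $2,854.88 × 0.035 = $99.92
Taxable wages = $2,854.88 − $99.92 = $2,754.96
Municipal income tax: $2,754.96 × 0.039 = $107.44
State withholding: $2,754.96 × 0.0583 = $160.61
Federal tax withheld: $2,754.96 × 0.1259 = $346.85
Social Security (OASDI): $2,854.88 × 0.0425 = $121.33
Wage garnishment: $2,854.88 × 0.0495 = $141.32
Roth 401(k) contribution: $164.29
AD&D insurance premium: $87.21
Total deductions = $99.92 + $107.44 + $160.61 + $346.85 + $121.33 + $141.32 + $164.29 + $87.21 = $1,228.97
Net pay = $2,854.88 − $1,228.97 = $1,625.91

$1,625.91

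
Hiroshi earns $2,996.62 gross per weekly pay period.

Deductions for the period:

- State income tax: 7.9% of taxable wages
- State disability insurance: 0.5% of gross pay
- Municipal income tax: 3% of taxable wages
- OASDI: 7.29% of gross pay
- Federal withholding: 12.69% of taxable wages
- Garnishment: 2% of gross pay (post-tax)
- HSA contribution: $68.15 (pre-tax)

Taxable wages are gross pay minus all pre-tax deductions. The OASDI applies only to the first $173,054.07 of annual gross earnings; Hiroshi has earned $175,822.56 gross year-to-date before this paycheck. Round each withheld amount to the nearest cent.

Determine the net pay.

HSA contribution: $68.15
Taxable wages = $2,996.62 − $68.15 = $2,928.47
Federal withholding: $2,928.47 × 0.1269 = $371.62
Municipal income tax: $2,928.47 × 0.03 = $87.85
State income tax: $2,928.47 × 0.079 = $231.35
OASDI: annual cap $173,054.07 already reached (YTD $175,822.56), so $0.00
State disability insurance: $2,996.62 × 0.005 = $14.98
Garnishment: $2,996.62 × 0.02 = $59.93
Total deductions = $68.15 + $371.62 + $87.85 + $231.35 + $0.00 + $14.98 + $59.93 = $833.88
Net pay = $2,996.62 − $833.88 = $2,162.74

$2,162.74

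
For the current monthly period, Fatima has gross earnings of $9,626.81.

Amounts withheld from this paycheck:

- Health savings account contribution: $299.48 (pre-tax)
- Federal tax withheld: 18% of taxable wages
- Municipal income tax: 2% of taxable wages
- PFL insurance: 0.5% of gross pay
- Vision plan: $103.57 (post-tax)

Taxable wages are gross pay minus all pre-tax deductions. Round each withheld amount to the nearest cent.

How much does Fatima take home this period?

$7,310.16

Health savings account contribution: $299.48
Taxable wages = $9,626.81 − $299.48 = $9,327.33
Municipal income tax: $9,327.33 × 0.02 = $186.55
Federal tax withheld: $9,327.33 × 0.18 = $1,678.92
PFL insurance: $9,626.81 × 0.005 = $48.13
Vision plan: $103.57
Total deductions = $299.48 + $186.55 + $1,678.92 + $48.13 + $103.57 = $2,316.65
Net pay = $9,626.81 − $2,316.65 = $7,310.16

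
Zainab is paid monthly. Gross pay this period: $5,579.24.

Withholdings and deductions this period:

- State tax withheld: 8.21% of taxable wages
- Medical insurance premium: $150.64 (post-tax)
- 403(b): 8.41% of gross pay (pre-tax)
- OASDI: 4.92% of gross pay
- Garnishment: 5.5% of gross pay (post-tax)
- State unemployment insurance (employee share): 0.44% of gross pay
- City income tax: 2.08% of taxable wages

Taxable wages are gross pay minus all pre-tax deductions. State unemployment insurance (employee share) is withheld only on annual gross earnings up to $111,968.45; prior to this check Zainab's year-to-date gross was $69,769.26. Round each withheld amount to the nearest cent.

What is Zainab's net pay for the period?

403(b): $5,579.24 × 0.0841 = $469.21
Taxable wages = $5,579.24 − $469.21 = $5,110.03
City income tax: $5,110.03 × 0.0208 = $106.29
State tax withheld: $5,110.03 × 0.0821 = $419.53
OASDI: $5,579.24 × 0.0492 = $274.50
State unemployment insurance (employee share): cap not yet reached, full $5,579.24 is subject → $5,579.24 × 0.0044 = $24.55
Medical insurance premium: $150.64
Garnishment: $5,579.24 × 0.055 = $306.86
Total deductions = $469.21 + $106.29 + $419.53 + $274.50 + $24.55 + $150.64 + $306.86 = $1,751.58
Net pay = $5,579.24 − $1,751.58 = $3,827.66

$3,827.66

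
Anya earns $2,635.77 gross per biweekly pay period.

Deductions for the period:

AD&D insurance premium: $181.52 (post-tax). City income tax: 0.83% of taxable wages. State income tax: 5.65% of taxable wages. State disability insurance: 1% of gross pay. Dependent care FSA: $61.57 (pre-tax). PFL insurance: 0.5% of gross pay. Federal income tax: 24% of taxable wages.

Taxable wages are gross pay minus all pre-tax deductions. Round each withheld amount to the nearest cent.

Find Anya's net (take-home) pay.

$1,568.52

Dependent care FSA: $61.57
Taxable wages = $2,635.77 − $61.57 = $2,574.20
Federal income tax: $2,574.20 × 0.24 = $617.81
City income tax: $2,574.20 × 0.0083 = $21.37
State income tax: $2,574.20 × 0.0565 = $145.44
State disability insurance: $2,635.77 × 0.01 = $26.36
PFL insurance: $2,635.77 × 0.005 = $13.18
AD&D insurance premium: $181.52
Total deductions = $61.57 + $617.81 + $21.37 + $145.44 + $26.36 + $13.18 + $181.52 = $1,067.25
Net pay = $2,635.77 − $1,067.25 = $1,568.52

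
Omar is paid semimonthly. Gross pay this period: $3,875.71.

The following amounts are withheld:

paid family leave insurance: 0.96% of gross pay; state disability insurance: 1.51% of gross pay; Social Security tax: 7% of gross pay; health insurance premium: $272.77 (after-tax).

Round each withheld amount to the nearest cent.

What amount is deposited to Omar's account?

State disability insurance: $3,875.71 × 0.0151 = $58.52
Paid family leave insurance: $3,875.71 × 0.0096 = $37.21
Social Security tax: $3,875.71 × 0.07 = $271.30
Health insurance premium: $272.77
Total deductions = $58.52 + $37.21 + $271.30 + $272.77 = $639.80
Net pay = $3,875.71 − $639.80 = $3,235.91

$3,235.91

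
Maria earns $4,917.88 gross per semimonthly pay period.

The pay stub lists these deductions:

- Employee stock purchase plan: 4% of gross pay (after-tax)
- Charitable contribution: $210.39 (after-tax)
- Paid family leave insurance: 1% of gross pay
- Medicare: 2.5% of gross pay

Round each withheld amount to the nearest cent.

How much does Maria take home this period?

$4,338.64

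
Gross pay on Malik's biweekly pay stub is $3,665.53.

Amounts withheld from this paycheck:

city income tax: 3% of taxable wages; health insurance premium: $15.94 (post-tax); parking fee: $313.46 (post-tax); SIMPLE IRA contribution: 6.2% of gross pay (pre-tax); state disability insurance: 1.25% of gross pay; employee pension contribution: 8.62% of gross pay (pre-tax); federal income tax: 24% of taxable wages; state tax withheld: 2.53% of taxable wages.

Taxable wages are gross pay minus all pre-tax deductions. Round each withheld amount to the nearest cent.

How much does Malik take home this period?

$1,825.07

SIMPLE IRA contribution: $3,665.53 × 0.062 = $227.26
Employee pension contribution: $3,665.53 × 0.0862 = $315.97
Pre-tax total = $227.26 + $315.97 = $543.23
Taxable wages = $3,665.53 − $543.23 = $3,122.30
City income tax: $3,122.30 × 0.03 = $93.67
Federal income tax: $3,122.30 × 0.24 = $749.35
State tax withheld: $3,122.30 × 0.0253 = $78.99
State disability insurance: $3,665.53 × 0.0125 = $45.82
Parking fee: $313.46
Health insurance premium: $15.94
Total deductions = $227.26 + $315.97 + $93.67 + $749.35 + $78.99 + $45.82 + $313.46 + $15.94 = $1,840.46
Net pay = $3,665.53 − $1,840.46 = $1,825.07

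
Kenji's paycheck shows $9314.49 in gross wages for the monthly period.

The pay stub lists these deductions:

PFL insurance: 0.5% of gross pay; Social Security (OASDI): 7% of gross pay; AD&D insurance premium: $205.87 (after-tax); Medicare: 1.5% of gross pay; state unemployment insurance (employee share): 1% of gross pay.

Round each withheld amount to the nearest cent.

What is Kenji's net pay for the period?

Social Security (OASDI): $9314.49 × 0.07 = $652.01
PFL insurance: $9314.49 × 0.005 = $46.57
Medicare: $9314.49 × 0.015 = $139.72
State unemployment insurance (employee share): $9314.49 × 0.01 = $93.14
AD&D insurance premium: $205.87
Total deductions = $652.01 + $46.57 + $139.72 + $93.14 + $205.87 = $1137.31
Net pay = $9314.49 − $1137.31 = $8177.18

$8177.18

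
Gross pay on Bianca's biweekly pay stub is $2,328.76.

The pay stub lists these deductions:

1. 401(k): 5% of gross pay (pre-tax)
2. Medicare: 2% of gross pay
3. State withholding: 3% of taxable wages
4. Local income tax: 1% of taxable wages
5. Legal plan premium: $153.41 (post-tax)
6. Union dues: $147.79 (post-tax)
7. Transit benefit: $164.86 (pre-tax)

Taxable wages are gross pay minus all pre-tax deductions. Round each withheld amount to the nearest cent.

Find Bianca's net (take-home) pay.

401(k): $2,328.76 × 0.05 = $116.44
Transit benefit: $164.86
Pre-tax total = $116.44 + $164.86 = $281.30
Taxable wages = $2,328.76 − $281.30 = $2,047.46
Local income tax: $2,047.46 × 0.01 = $20.47
State withholding: $2,047.46 × 0.03 = $61.42
Medicare: $2,328.76 × 0.02 = $46.58
Legal plan premium: $153.41
Union dues: $147.79
Total deductions = $116.44 + $164.86 + $20.47 + $61.42 + $46.58 + $153.41 + $147.79 = $710.97
Net pay = $2,328.76 − $710.97 = $1,617.79

$1,617.79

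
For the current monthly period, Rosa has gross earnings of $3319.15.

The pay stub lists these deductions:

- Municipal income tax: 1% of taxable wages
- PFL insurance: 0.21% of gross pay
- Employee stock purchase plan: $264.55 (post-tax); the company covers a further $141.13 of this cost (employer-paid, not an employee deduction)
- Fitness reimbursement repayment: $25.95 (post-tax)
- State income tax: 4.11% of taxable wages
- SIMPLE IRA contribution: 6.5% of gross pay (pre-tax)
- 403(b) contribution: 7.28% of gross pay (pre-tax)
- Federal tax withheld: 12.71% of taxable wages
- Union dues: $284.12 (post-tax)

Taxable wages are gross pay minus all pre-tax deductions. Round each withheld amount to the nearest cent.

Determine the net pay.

SIMPLE IRA contribution: $3319.15 × 0.065 = $215.74
403(b) contribution: $3319.15 × 0.0728 = $241.63
Pre-tax total = $215.74 + $241.63 = $457.37
Taxable wages = $3319.15 − $457.37 = $2861.78
Municipal income tax: $2861.78 × 0.01 = $28.62
Federal tax withheld: $2861.78 × 0.1271 = $363.73
State income tax: $2861.78 × 0.0411 = $117.62
PFL insurance: $3319.15 × 0.0021 = $6.97
Employee stock purchase plan: $264.55
Union dues: $284.12
Fitness reimbursement repayment: $25.95
(Employer's $141.13 toward employee stock purchase plan is not withheld from the employee.)
Total deductions = $215.74 + $241.63 + $28.62 + $363.73 + $117.62 + $6.97 + $264.55 + $284.12 + $25.95 = $1548.93
Net pay = $3319.15 − $1548.93 = $1770.22

$1770.22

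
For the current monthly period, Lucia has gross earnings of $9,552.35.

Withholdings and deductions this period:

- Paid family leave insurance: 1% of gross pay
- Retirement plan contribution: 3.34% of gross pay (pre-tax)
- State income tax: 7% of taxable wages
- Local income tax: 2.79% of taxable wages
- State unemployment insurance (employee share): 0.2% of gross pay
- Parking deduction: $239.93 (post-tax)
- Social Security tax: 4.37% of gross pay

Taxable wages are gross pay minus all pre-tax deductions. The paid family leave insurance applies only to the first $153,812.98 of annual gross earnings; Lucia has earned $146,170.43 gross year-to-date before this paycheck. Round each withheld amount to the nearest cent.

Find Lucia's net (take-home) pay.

$7,576.46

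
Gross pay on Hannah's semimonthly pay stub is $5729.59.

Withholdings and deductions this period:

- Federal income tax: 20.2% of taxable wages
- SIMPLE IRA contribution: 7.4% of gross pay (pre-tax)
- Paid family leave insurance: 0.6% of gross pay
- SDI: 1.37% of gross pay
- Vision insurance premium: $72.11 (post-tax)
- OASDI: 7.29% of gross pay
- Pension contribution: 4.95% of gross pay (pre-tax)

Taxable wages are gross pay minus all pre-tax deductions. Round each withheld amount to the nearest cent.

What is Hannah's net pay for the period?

$3404.87

Pension contribution: $5729.59 × 0.0495 = $283.61
SIMPLE IRA contribution: $5729.59 × 0.074 = $423.99
Pre-tax total = $283.61 + $423.99 = $707.60
Taxable wages = $5729.59 − $707.60 = $5021.99
Federal income tax: $5021.99 × 0.202 = $1014.44
SDI: $5729.59 × 0.0137 = $78.50
Paid family leave insurance: $5729.59 × 0.006 = $34.38
OASDI: $5729.59 × 0.0729 = $417.69
Vision insurance premium: $72.11
Total deductions = $283.61 + $423.99 + $1014.44 + $78.50 + $34.38 + $417.69 + $72.11 = $2324.72
Net pay = $5729.59 − $2324.72 = $3404.87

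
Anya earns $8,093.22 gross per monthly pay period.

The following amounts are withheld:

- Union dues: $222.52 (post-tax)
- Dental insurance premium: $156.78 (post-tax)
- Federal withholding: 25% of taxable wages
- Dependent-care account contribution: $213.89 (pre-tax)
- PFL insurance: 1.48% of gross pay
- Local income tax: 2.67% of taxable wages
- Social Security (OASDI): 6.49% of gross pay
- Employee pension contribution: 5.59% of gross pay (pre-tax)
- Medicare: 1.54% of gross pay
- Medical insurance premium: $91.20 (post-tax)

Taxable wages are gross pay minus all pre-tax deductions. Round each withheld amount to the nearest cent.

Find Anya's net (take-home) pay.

$4,131.72

Employee pension contribution: $8,093.22 × 0.0559 = $452.41
Dependent-care account contribution: $213.89
Pre-tax total = $452.41 + $213.89 = $666.30
Taxable wages = $8,093.22 − $666.30 = $7,426.92
Federal withholding: $7,426.92 × 0.25 = $1,856.73
Local income tax: $7,426.92 × 0.0267 = $198.30
PFL insurance: $8,093.22 × 0.0148 = $119.78
Social Security (OASDI): $8,093.22 × 0.0649 = $525.25
Medicare: $8,093.22 × 0.0154 = $124.64
Union dues: $222.52
Medical insurance premium: $91.20
Dental insurance premium: $156.78
Total deductions = $452.41 + $213.89 + $1,856.73 + $198.30 + $119.78 + $525.25 + $124.64 + $222.52 + $91.20 + $156.78 = $3,961.50
Net pay = $8,093.22 − $3,961.50 = $4,131.72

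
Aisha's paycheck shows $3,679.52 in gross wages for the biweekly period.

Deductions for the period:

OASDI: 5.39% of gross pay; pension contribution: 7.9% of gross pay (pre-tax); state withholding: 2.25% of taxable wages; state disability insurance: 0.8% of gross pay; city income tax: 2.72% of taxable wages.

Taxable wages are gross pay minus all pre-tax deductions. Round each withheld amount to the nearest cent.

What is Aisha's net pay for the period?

$2,992.64

Pension contribution: $3,679.52 × 0.079 = $290.68
Taxable wages = $3,679.52 − $290.68 = $3,388.84
State withholding: $3,388.84 × 0.0225 = $76.25
City income tax: $3,388.84 × 0.0272 = $92.18
State disability insurance: $3,679.52 × 0.008 = $29.44
OASDI: $3,679.52 × 0.0539 = $198.33
Total deductions = $290.68 + $76.25 + $92.18 + $29.44 + $198.33 = $686.88
Net pay = $3,679.52 − $686.88 = $2,992.64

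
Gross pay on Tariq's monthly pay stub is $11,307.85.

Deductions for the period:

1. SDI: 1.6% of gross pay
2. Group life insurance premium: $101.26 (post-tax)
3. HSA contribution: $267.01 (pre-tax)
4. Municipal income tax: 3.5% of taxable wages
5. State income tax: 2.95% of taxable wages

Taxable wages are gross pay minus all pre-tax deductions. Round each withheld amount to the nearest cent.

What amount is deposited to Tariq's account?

$10,046.52

HSA contribution: $267.01
Taxable wages = $11,307.85 − $267.01 = $11,040.84
Municipal income tax: $11,040.84 × 0.035 = $386.43
State income tax: $11,040.84 × 0.0295 = $325.70
SDI: $11,307.85 × 0.016 = $180.93
Group life insurance premium: $101.26
Total deductions = $267.01 + $386.43 + $325.70 + $180.93 + $101.26 = $1,261.33
Net pay = $11,307.85 − $1,261.33 = $10,046.52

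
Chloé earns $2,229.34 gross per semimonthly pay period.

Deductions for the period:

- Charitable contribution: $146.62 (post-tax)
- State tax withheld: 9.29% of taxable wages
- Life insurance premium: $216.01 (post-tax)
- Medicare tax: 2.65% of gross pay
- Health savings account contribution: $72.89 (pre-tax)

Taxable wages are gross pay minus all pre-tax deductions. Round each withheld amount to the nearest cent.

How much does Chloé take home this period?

$1,534.41

Health savings account contribution: $72.89
Taxable wages = $2,229.34 − $72.89 = $2,156.45
State tax withheld: $2,156.45 × 0.0929 = $200.33
Medicare tax: $2,229.34 × 0.0265 = $59.08
Charitable contribution: $146.62
Life insurance premium: $216.01
Total deductions = $72.89 + $200.33 + $59.08 + $146.62 + $216.01 = $694.93
Net pay = $2,229.34 − $694.93 = $1,534.41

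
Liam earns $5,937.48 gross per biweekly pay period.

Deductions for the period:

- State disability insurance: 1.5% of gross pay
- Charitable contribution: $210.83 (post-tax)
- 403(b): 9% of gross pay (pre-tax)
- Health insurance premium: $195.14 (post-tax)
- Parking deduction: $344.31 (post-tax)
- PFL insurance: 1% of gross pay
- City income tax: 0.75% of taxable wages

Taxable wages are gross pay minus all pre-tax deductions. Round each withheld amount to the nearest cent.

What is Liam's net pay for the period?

$4,463.88

403(b): $5,937.48 × 0.09 = $534.37
Taxable wages = $5,937.48 − $534.37 = $5,403.11
City income tax: $5,403.11 × 0.0075 = $40.52
State disability insurance: $5,937.48 × 0.015 = $89.06
PFL insurance: $5,937.48 × 0.01 = $59.37
Charitable contribution: $210.83
Parking deduction: $344.31
Health insurance premium: $195.14
Total deductions = $534.37 + $40.52 + $89.06 + $59.37 + $210.83 + $344.31 + $195.14 = $1,473.60
Net pay = $5,937.48 − $1,473.60 = $4,463.88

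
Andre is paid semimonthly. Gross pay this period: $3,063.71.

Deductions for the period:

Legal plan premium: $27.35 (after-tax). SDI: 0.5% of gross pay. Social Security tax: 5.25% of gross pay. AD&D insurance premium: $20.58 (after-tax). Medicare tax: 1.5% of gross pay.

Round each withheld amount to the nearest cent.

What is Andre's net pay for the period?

$2,793.66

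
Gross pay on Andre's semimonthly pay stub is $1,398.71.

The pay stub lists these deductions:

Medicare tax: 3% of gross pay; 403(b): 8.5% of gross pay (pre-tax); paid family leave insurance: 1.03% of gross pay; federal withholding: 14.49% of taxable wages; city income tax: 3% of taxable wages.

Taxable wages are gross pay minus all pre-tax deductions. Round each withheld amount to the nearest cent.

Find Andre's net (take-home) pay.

$999.61

403(b): $1,398.71 × 0.085 = $118.89
Taxable wages = $1,398.71 − $118.89 = $1,279.82
Federal withholding: $1,279.82 × 0.1449 = $185.45
City income tax: $1,279.82 × 0.03 = $38.39
Paid family leave insurance: $1,398.71 × 0.0103 = $14.41
Medicare tax: $1,398.71 × 0.03 = $41.96
Total deductions = $118.89 + $185.45 + $38.39 + $14.41 + $41.96 = $399.10
Net pay = $1,398.71 − $399.10 = $999.61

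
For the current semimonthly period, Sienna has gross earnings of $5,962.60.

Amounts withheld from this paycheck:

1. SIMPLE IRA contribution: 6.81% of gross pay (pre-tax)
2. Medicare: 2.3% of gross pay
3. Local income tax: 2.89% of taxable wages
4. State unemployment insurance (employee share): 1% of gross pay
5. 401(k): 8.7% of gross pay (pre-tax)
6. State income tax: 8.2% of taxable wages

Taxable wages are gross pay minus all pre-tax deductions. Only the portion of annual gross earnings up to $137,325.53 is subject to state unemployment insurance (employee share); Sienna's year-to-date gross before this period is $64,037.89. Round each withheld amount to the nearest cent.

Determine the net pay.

SIMPLE IRA contribution: $5,962.60 × 0.0681 = $406.05
401(k): $5,962.60 × 0.087 = $518.75
Pre-tax total = $406.05 + $518.75 = $924.80
Taxable wages = $5,962.60 − $924.80 = $5,037.80
Local income tax: $5,037.80 × 0.0289 = $145.59
State income tax: $5,037.80 × 0.082 = $413.10
Medicare: $5,962.60 × 0.023 = $137.14
State unemployment insurance (employee share): cap not yet reached, full $5,962.60 is subject → $5,962.60 × 0.01 = $59.63
Total deductions = $406.05 + $518.75 + $145.59 + $413.10 + $137.14 + $59.63 = $1,680.26
Net pay = $5,962.60 − $1,680.26 = $4,282.34

$4,282.34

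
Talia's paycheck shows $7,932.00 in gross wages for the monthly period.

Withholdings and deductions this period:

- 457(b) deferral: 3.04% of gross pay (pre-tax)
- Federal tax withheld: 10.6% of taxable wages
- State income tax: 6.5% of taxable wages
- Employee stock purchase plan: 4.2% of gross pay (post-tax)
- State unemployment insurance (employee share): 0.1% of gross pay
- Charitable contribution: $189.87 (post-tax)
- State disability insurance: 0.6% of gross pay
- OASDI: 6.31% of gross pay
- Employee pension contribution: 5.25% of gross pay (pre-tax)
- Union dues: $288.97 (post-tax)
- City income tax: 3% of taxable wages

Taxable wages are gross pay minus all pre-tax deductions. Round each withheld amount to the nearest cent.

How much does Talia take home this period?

$4,444.27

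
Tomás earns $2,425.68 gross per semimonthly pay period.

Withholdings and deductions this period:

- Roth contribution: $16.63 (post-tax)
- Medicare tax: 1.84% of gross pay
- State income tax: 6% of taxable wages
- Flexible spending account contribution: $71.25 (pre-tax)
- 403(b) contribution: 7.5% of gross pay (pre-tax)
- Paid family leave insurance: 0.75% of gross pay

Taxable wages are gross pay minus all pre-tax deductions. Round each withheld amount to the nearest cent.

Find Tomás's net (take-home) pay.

Flexible spending account contribution: $71.25
403(b) contribution: $2,425.68 × 0.075 = $181.93
Pre-tax total = $71.25 + $181.93 = $253.18
Taxable wages = $2,425.68 − $253.18 = $2,172.50
State income tax: $2,172.50 × 0.06 = $130.35
Paid family leave insurance: $2,425.68 × 0.0075 = $18.19
Medicare tax: $2,425.68 × 0.0184 = $44.63
Roth contribution: $16.63
Total deductions = $71.25 + $181.93 + $130.35 + $18.19 + $44.63 + $16.63 = $462.98
Net pay = $2,425.68 − $462.98 = $1,962.70

$1,962.70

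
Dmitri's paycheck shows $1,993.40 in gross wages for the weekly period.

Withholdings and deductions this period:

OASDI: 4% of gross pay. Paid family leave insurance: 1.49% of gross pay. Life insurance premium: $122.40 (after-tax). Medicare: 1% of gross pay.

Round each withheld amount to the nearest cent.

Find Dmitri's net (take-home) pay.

Paid family leave insurance: $1,993.40 × 0.0149 = $29.70
OASDI: $1,993.40 × 0.04 = $79.74
Medicare: $1,993.40 × 0.01 = $19.93
Life insurance premium: $122.40
Total deductions = $29.70 + $79.74 + $19.93 + $122.40 = $251.77
Net pay = $1,993.40 − $251.77 = $1,741.63

$1,741.63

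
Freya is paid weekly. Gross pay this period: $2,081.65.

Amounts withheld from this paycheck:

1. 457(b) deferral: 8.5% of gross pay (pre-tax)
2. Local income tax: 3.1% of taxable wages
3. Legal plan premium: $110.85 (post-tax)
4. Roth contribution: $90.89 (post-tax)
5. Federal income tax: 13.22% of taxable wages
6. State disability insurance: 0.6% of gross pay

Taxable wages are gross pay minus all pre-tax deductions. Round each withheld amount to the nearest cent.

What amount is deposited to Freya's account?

$1,379.63

457(b) deferral: $2,081.65 × 0.085 = $176.94
Taxable wages = $2,081.65 − $176.94 = $1,904.71
Local income tax: $1,904.71 × 0.031 = $59.05
Federal income tax: $1,904.71 × 0.1322 = $251.80
State disability insurance: $2,081.65 × 0.006 = $12.49
Roth contribution: $90.89
Legal plan premium: $110.85
Total deductions = $176.94 + $59.05 + $251.80 + $12.49 + $90.89 + $110.85 = $702.02
Net pay = $2,081.65 − $702.02 = $1,379.63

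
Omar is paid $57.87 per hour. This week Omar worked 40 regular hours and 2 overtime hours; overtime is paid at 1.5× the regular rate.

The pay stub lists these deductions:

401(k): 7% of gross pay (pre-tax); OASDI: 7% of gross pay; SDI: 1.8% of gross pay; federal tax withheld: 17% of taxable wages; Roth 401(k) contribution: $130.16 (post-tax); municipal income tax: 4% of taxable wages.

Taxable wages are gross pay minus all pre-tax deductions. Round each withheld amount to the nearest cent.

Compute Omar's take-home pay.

Regular pay: 40 × $57.87 = $2,314.80
Overtime pay: 2 × $57.87 × 1.5 = $173.61
Gross pay = $2,314.80 + $173.61 = $2,488.41
401(k): $2,488.41 × 0.07 = $174.19
Taxable wages = $2,488.41 − $174.19 = $2,314.22
Federal tax withheld: $2,314.22 × 0.17 = $393.42
Municipal income tax: $2,314.22 × 0.04 = $92.57
SDI: $2,488.41 × 0.018 = $44.79
OASDI: $2,488.41 × 0.07 = $174.19
Roth 401(k) contribution: $130.16
Total deductions = $174.19 + $393.42 + $92.57 + $44.79 + $174.19 + $130.16 = $1,009.32
Net pay = $2,488.41 − $1,009.32 = $1,479.09

$1,479.09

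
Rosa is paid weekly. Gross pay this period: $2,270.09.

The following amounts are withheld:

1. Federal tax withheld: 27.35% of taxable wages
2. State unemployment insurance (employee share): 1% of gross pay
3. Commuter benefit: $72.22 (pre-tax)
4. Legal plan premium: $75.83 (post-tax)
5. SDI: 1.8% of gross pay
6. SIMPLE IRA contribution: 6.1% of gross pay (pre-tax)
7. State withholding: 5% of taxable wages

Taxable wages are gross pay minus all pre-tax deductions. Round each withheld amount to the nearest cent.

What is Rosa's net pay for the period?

$1,253.79

SIMPLE IRA contribution: $2,270.09 × 0.061 = $138.48
Commuter benefit: $72.22
Pre-tax total = $138.48 + $72.22 = $210.70
Taxable wages = $2,270.09 − $210.70 = $2,059.39
Federal tax withheld: $2,059.39 × 0.2735 = $563.24
State withholding: $2,059.39 × 0.05 = $102.97
State unemployment insurance (employee share): $2,270.09 × 0.01 = $22.70
SDI: $2,270.09 × 0.018 = $40.86
Legal plan premium: $75.83
Total deductions = $138.48 + $72.22 + $563.24 + $102.97 + $22.70 + $40.86 + $75.83 = $1,016.30
Net pay = $2,270.09 − $1,016.30 = $1,253.79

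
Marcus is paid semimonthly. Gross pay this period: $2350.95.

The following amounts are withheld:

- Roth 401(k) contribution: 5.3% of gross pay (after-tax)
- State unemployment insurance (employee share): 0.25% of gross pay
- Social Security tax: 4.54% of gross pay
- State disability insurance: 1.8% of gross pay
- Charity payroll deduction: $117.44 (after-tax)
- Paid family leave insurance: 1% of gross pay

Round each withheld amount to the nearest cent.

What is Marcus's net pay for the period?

Paid family leave insurance: $2350.95 × 0.01 = $23.51
Social Security tax: $2350.95 × 0.0454 = $106.73
State unemployment insurance (employee share): $2350.95 × 0.0025 = $5.88
State disability insurance: $2350.95 × 0.018 = $42.32
Roth 401(k) contribution: $2350.95 × 0.053 = $124.60
Charity payroll deduction: $117.44
Total deductions = $23.51 + $106.73 + $5.88 + $42.32 + $124.60 + $117.44 = $420.48
Net pay = $2350.95 − $420.48 = $1930.47

$1930.47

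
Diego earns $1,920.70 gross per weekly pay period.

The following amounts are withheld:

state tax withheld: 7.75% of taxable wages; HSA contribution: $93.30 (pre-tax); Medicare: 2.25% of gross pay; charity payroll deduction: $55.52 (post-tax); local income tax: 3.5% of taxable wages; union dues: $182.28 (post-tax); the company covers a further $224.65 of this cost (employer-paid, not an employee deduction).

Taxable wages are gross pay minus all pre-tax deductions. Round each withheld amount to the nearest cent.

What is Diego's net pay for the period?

$1,340.80

HSA contribution: $93.30
Taxable wages = $1,920.70 − $93.30 = $1,827.40
Local income tax: $1,827.40 × 0.035 = $63.96
State tax withheld: $1,827.40 × 0.0775 = $141.62
Medicare: $1,920.70 × 0.0225 = $43.22
Charity payroll deduction: $55.52
Union dues: $182.28
(Employer's $224.65 toward union dues is not withheld from the employee.)
Total deductions = $93.30 + $63.96 + $141.62 + $43.22 + $55.52 + $182.28 = $579.90
Net pay = $1,920.70 − $579.90 = $1,340.80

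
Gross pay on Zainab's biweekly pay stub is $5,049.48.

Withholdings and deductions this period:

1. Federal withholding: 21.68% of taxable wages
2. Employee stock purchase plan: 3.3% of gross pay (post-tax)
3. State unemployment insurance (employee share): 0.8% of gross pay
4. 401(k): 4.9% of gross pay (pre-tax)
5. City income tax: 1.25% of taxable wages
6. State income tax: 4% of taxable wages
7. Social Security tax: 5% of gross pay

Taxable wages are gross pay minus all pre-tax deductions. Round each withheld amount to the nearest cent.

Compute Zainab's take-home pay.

$3,049.36

401(k): $5,049.48 × 0.049 = $247.42
Taxable wages = $5,049.48 − $247.42 = $4,802.06
Federal withholding: $4,802.06 × 0.2168 = $1,041.09
City income tax: $4,802.06 × 0.0125 = $60.03
State income tax: $4,802.06 × 0.04 = $192.08
Social Security tax: $5,049.48 × 0.05 = $252.47
State unemployment insurance (employee share): $5,049.48 × 0.008 = $40.40
Employee stock purchase plan: $5,049.48 × 0.033 = $166.63
Total deductions = $247.42 + $1,041.09 + $60.03 + $192.08 + $252.47 + $40.40 + $166.63 = $2,000.12
Net pay = $5,049.48 − $2,000.12 = $3,049.36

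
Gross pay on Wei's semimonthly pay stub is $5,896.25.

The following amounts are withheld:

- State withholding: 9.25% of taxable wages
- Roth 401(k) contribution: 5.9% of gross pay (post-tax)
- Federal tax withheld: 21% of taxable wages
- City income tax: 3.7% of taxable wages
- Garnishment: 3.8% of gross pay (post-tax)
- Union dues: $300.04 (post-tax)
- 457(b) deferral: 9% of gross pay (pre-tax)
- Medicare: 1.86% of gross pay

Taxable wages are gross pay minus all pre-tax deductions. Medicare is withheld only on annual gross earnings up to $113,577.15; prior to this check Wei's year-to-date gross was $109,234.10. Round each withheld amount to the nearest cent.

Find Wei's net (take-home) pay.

$2,591.21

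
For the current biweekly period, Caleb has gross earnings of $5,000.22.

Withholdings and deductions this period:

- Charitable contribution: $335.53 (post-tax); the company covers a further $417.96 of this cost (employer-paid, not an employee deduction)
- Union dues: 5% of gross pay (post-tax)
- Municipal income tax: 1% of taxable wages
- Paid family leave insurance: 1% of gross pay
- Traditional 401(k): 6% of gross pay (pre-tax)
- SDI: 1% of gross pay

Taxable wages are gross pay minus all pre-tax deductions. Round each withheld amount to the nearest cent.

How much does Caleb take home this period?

Traditional 401(k): $5,000.22 × 0.06 = $300.01
Taxable wages = $5,000.22 − $300.01 = $4,700.21
Municipal income tax: $4,700.21 × 0.01 = $47.00
SDI: $5,000.22 × 0.01 = $50.00
Paid family leave insurance: $5,000.22 × 0.01 = $50.00
Union dues: $5,000.22 × 0.05 = $250.01
Charitable contribution: $335.53
(Employer's $417.96 toward charitable contribution is not withheld from the employee.)
Total deductions = $300.01 + $47.00 + $50.00 + $50.00 + $250.01 + $335.53 = $1,032.55
Net pay = $5,000.22 − $1,032.55 = $3,967.67

$3,967.67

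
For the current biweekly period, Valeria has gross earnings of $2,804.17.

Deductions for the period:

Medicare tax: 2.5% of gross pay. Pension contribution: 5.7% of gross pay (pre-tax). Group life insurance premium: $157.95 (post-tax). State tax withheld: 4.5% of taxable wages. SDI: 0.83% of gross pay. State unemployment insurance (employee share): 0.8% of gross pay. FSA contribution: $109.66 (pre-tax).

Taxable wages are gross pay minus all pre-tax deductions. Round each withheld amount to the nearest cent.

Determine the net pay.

Pension contribution: $2,804.17 × 0.057 = $159.84
FSA contribution: $109.66
Pre-tax total = $159.84 + $109.66 = $269.50
Taxable wages = $2,804.17 − $269.50 = $2,534.67
State tax withheld: $2,534.67 × 0.045 = $114.06
State unemployment insurance (employee share): $2,804.17 × 0.008 = $22.43
SDI: $2,804.17 × 0.0083 = $23.27
Medicare tax: $2,804.17 × 0.025 = $70.10
Group life insurance premium: $157.95
Total deductions = $159.84 + $109.66 + $114.06 + $22.43 + $23.27 + $70.10 + $157.95 = $657.31
Net pay = $2,804.17 − $657.31 = $2,146.86

$2,146.86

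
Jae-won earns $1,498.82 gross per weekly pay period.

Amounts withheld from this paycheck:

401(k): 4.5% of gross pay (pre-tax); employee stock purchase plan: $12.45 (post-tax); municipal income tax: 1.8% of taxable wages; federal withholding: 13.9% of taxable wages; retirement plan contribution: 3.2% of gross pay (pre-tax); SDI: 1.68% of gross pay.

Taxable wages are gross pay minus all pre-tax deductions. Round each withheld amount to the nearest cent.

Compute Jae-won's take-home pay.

Retirement plan contribution: $1,498.82 × 0.032 = $47.96
401(k): $1,498.82 × 0.045 = $67.45
Pre-tax total = $47.96 + $67.45 = $115.41
Taxable wages = $1,498.82 − $115.41 = $1,383.41
Municipal income tax: $1,383.41 × 0.018 = $24.90
Federal withholding: $1,383.41 × 0.139 = $192.29
SDI: $1,498.82 × 0.0168 = $25.18
Employee stock purchase plan: $12.45
Total deductions = $47.96 + $67.45 + $24.90 + $192.29 + $25.18 + $12.45 = $370.23
Net pay = $1,498.82 − $370.23 = $1,128.59

$1,128.59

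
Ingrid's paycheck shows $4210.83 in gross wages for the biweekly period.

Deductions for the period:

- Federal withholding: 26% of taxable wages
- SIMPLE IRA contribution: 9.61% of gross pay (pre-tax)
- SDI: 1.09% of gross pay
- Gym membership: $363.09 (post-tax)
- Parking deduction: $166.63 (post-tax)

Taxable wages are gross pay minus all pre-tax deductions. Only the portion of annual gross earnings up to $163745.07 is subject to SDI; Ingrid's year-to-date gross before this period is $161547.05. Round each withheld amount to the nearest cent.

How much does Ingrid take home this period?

$2262.89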